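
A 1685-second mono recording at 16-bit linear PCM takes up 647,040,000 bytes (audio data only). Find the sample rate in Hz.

Bytes = sample_rate × seconds × bytes_per_sample × channels.
sample_rate = 647,040,000 / (1,685 × 2 × 1) = 647,040,000 / 3,370 = 192,000 Hz.

192,000 Hz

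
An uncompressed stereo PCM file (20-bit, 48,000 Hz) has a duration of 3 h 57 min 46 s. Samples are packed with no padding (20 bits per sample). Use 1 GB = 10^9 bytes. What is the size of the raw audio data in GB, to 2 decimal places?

3.42 GB

Duration = 3 h 57 min 46 s = 14,266 s.
Bits = 48,000 × 14,266 × 20 × 2 = 27,390,720,000 bits = 3,423,840,000 bytes.
3,423,840,000 / 1,000,000,000 = 3.42 GB.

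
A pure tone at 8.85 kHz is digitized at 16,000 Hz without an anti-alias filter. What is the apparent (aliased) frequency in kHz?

Nyquist = 16,000/2 = 8,000 Hz; 8,850 Hz exceeds it.
Alias = |8,850 − 1×16,000| = |8,850 − 16,000| = 7,150 Hz = 7.15 kHz.

7.15 kHz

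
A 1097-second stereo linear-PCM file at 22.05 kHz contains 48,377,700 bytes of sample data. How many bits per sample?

8 bits

Bytes per sample = 48,377,700 / (22,050 × 1,097 × 2) = 48,377,700 / 48,377,700 = 1.
Bit depth = 1 × 8 = 8 bits.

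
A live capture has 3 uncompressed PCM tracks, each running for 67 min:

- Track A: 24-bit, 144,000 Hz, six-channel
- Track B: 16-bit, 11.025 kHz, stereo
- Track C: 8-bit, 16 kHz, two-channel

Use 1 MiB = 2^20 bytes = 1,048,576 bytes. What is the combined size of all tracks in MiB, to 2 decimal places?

10228.88 MiB

67 min = 4,020 s.
Track A: 144,000 × 4,020 × 3 × 6 = 10,419,840,000 bytes.
Track B: 11,025 × 4,020 × 2 × 2 = 177,282,000 bytes.
Track C: 16,000 × 4,020 × 1 × 2 = 128,640,000 bytes.
Total = 10,725,762,000 bytes = 10228.88 MiB.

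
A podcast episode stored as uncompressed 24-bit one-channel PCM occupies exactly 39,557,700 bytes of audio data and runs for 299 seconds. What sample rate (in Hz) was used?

44,100 Hz

Bytes = sample_rate × seconds × bytes_per_sample × channels.
sample_rate = 39,557,700 / (299 × 3 × 1) = 39,557,700 / 897 = 44,100 Hz.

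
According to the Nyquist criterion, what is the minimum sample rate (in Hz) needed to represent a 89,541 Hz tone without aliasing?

Minimum sample rate = 2 × 89,541 Hz = 179,082 Hz.

179,082 Hz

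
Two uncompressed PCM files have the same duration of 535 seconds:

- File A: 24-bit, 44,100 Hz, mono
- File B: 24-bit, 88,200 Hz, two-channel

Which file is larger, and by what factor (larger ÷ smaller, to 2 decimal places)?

File B, by a factor of 4.00

File A: 44,100 × 3 × 1 = 132,300 bytes/s.
File B: 88,200 × 3 × 2 = 529,200 bytes/s.
File B is larger; ratio = 283,122,000 / 70,780,500 = 4.00.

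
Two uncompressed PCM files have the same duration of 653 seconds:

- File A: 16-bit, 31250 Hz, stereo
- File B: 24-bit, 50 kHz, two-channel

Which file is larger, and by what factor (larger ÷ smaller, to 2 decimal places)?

File B, by a factor of 2.40

File A: 31,250 × 2 × 2 = 125,000 bytes/s.
File B: 50,000 × 3 × 2 = 300,000 bytes/s.
File B is larger; ratio = 195,900,000 / 81,625,000 = 2.40.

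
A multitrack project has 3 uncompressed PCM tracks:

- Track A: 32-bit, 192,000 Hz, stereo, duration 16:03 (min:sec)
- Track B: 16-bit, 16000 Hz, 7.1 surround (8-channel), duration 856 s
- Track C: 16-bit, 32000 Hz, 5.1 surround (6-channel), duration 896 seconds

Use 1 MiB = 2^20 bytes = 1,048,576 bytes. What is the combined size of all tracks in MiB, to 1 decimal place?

Track A: 16:03 (min:sec) = 963 s; 192,000 × 963 × 4 × 2 = 1,479,168,000 bytes.
Track B: 16,000 × 856 × 2 × 8 = 219,136,000 bytes.
Track C: 32,000 × 896 × 2 × 6 = 344,064,000 bytes.
Total = 2,042,368,000 bytes = 1947.8 MiB.

1947.8 MiB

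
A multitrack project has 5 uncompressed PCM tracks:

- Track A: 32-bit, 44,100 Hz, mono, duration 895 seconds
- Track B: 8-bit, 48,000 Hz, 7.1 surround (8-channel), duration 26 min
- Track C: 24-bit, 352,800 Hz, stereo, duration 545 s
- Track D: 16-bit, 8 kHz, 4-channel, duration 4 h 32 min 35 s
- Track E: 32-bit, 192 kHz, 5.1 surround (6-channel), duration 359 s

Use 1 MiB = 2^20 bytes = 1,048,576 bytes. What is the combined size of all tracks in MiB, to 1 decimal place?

4397.9 MiB

Track A: 44,100 × 895 × 4 × 1 = 157,878,000 bytes.
Track B: 26 min = 1,560 s; 48,000 × 1,560 × 1 × 8 = 599,040,000 bytes.
Track C: 352,800 × 545 × 3 × 2 = 1,153,656,000 bytes.
Track D: 4 h 32 min 35 s = 16,355 s; 8,000 × 16,355 × 2 × 4 = 1,046,720,000 bytes.
Track E: 192,000 × 359 × 4 × 6 = 1,654,272,000 bytes.
Total = 4,611,566,000 bytes = 4397.9 MiB.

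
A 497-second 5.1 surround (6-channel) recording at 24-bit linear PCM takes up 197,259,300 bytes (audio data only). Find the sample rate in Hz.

Bytes = sample_rate × seconds × bytes_per_sample × channels.
sample_rate = 197,259,300 / (497 × 3 × 6) = 197,259,300 / 8,946 = 22,050 Hz.

22,050 Hz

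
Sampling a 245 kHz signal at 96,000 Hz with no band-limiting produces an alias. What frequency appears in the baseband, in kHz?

Nyquist = 96,000/2 = 48,000 Hz; 245,000 Hz exceeds it.
Alias = |245,000 − 3×96,000| = |245,000 − 288,000| = 43,000 Hz = 43 kHz.

43 kHz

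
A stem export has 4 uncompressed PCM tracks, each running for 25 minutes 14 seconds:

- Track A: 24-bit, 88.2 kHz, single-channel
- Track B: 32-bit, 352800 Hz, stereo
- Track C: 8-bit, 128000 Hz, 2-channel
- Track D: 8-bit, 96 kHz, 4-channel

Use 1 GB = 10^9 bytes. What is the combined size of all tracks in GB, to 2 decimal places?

25 minutes 14 seconds = 1,514 s.
Track A: 88,200 × 1,514 × 3 × 1 = 400,604,400 bytes.
Track B: 352,800 × 1,514 × 4 × 2 = 4,273,113,600 bytes.
Track C: 128,000 × 1,514 × 1 × 2 = 387,584,000 bytes.
Track D: 96,000 × 1,514 × 1 × 4 = 581,376,000 bytes.
Total = 5,642,678,000 bytes = 5.64 GB.

5.64 GB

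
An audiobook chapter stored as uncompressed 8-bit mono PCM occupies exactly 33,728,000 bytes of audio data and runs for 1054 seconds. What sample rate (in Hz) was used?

32,000 Hz

Bytes = sample_rate × seconds × bytes_per_sample × channels.
sample_rate = 33,728,000 / (1,054 × 1 × 1) = 33,728,000 / 1,054 = 32,000 Hz.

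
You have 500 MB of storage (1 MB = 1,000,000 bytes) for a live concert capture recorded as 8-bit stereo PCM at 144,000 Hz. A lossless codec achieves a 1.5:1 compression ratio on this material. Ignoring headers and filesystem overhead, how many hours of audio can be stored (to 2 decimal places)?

0.72 hours

Uncompressed byte rate = 144,000 × 1 × 2 = 288,000 bytes/s.
After 1.5:1 compression, effective rate ≈ 192000 bytes/s.
Capacity = 500 × 1,000,000 = 500,000,000 bytes.
500,000,000 / effective rate ≈ 2604.17 s → 0.72 hours.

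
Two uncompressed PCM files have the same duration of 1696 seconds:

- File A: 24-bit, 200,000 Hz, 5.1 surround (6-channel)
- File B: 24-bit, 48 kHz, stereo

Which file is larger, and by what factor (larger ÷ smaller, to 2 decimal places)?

File A, by a factor of 12.50

File A: 200,000 × 3 × 6 = 3,600,000 bytes/s.
File B: 48,000 × 3 × 2 = 288,000 bytes/s.
File A is larger; ratio = 6,105,600,000 / 488,448,000 = 12.50.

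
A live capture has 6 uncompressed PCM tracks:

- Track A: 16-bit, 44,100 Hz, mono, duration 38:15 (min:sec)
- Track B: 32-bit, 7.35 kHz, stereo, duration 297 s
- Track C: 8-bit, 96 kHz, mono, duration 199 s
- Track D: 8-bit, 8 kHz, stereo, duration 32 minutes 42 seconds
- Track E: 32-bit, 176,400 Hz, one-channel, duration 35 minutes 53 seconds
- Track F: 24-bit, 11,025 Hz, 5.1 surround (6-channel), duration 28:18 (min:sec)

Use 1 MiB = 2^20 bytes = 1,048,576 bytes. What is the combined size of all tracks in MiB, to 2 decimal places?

Track A: 38:15 (min:sec) = 2,295 s; 44,100 × 2,295 × 2 × 1 = 202,419,000 bytes.
Track B: 7,350 × 297 × 4 × 2 = 17,463,600 bytes.
Track C: 96,000 × 199 × 1 × 1 = 19,104,000 bytes.
Track D: 32 minutes 42 seconds = 1,962 s; 8,000 × 1,962 × 1 × 2 = 31,392,000 bytes.
Track E: 35 minutes 53 seconds = 2,153 s; 176,400 × 2,153 × 4 × 1 = 1,519,156,800 bytes.
Track F: 28:18 (min:sec) = 1,698 s; 11,025 × 1,698 × 3 × 6 = 336,968,100 bytes.
Total = 2,126,503,500 bytes = 2027.99 MiB.

2027.99 MiB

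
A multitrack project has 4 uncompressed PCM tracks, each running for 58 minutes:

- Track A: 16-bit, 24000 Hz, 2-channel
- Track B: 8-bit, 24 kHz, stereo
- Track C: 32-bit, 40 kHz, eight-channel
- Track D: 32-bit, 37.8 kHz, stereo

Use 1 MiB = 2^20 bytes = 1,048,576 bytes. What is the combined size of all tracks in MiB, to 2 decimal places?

5729.55 MiB

58 minutes = 3,480 s.
Track A: 24,000 × 3,480 × 2 × 2 = 334,080,000 bytes.
Track B: 24,000 × 3,480 × 1 × 2 = 167,040,000 bytes.
Track C: 40,000 × 3,480 × 4 × 8 = 4,454,400,000 bytes.
Track D: 37,800 × 3,480 × 4 × 2 = 1,052,352,000 bytes.
Total = 6,007,872,000 bytes = 5729.55 MiB.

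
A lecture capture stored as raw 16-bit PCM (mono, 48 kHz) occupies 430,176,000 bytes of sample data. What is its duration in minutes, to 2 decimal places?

74.68 minutes

Byte rate = 48,000 × 2 × 1 = 96,000 bytes/s.
Duration = 430,176,000 / 96,000 = 4,481 s.
4,481 s / 60 = 74.68 minutes.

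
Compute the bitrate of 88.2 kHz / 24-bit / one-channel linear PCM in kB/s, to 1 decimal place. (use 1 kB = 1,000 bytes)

264.6 kB/s

Bit rate = 88,200 × 24 × 1 = 2,116,800 bits/s.
2,116,800 / 8 = 264,600 B/s = 264.6 kB/s.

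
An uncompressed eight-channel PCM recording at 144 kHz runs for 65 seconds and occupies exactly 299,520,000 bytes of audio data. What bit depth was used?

Bytes per sample = 299,520,000 / (144,000 × 65 × 8) = 299,520,000 / 74,880,000 = 4.
Bit depth = 4 × 8 = 32 bits.

32 bits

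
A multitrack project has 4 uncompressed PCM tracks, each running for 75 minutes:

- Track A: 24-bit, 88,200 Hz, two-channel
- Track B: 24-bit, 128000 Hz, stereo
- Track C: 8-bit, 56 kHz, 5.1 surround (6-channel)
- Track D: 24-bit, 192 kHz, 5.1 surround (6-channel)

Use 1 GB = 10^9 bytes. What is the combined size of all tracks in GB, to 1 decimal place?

22.9 GB

75 minutes = 4,500 s.
Track A: 88,200 × 4,500 × 3 × 2 = 2,381,400,000 bytes.
Track B: 128,000 × 4,500 × 3 × 2 = 3,456,000,000 bytes.
Track C: 56,000 × 4,500 × 1 × 6 = 1,512,000,000 bytes.
Track D: 192,000 × 4,500 × 3 × 6 = 15,552,000,000 bytes.
Total = 22,901,400,000 bytes = 22.9 GB.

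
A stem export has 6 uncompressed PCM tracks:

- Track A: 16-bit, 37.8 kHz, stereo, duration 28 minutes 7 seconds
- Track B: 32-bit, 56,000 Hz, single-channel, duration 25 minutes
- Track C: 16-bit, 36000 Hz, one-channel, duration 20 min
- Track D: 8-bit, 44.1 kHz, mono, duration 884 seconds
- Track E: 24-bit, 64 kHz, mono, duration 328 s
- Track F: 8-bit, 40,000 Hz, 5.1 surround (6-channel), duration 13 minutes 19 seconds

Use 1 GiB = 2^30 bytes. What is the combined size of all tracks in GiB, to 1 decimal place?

0.9 GiB

Track A: 28 minutes 7 seconds = 1,687 s; 37,800 × 1,687 × 2 × 2 = 255,074,400 bytes.
Track B: 25 minutes = 1,500 s; 56,000 × 1,500 × 4 × 1 = 336,000,000 bytes.
Track C: 20 min = 1,200 s; 36,000 × 1,200 × 2 × 1 = 86,400,000 bytes.
Track D: 44,100 × 884 × 1 × 1 = 38,984,400 bytes.
Track E: 64,000 × 328 × 3 × 1 = 62,976,000 bytes.
Track F: 13 minutes 19 seconds = 799 s; 40,000 × 799 × 1 × 6 = 191,760,000 bytes.
Total = 971,194,800 bytes = 0.9 GiB.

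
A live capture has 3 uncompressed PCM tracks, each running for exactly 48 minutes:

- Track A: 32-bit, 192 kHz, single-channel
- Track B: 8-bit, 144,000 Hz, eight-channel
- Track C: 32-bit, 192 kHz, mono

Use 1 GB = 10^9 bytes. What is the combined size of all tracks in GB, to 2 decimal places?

7.74 GB

exactly 48 minutes = 2,880 s.
Track A: 192,000 × 2,880 × 4 × 1 = 2,211,840,000 bytes.
Track B: 144,000 × 2,880 × 1 × 8 = 3,317,760,000 bytes.
Track C: 192,000 × 2,880 × 4 × 1 = 2,211,840,000 bytes.
Total = 7,741,440,000 bytes = 7.74 GB.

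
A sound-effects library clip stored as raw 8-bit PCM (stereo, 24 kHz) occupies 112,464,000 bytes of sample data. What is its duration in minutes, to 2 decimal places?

Byte rate = 24,000 × 1 × 2 = 48,000 bytes/s.
Duration = 112,464,000 / 48,000 = 2,343 s.
2,343 s / 60 = 39.05 minutes.

39.05 minutes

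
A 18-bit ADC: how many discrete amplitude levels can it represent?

2^18 = 262,144.

262,144 levels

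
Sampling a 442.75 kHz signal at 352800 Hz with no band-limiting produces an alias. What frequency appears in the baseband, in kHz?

Nyquist = 352,800/2 = 176,400 Hz; 442,750 Hz exceeds it.
Alias = |442,750 − 1×352,800| = |442,750 − 352,800| = 89,950 Hz = 89.95 kHz.

89.95 kHz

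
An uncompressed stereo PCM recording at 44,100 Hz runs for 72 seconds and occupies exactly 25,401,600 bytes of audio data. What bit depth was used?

32 bits

Bytes per sample = 25,401,600 / (44,100 × 72 × 2) = 25,401,600 / 6,350,400 = 4.
Bit depth = 4 × 8 = 32 bits.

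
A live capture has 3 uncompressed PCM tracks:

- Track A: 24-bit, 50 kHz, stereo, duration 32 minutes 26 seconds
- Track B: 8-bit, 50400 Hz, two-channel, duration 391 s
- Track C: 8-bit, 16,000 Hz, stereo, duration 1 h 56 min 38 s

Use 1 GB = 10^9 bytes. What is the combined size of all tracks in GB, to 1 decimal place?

Track A: 32 minutes 26 seconds = 1,946 s; 50,000 × 1,946 × 3 × 2 = 583,800,000 bytes.
Track B: 50,400 × 391 × 1 × 2 = 39,412,800 bytes.
Track C: 1 h 56 min 38 s = 6,998 s; 16,000 × 6,998 × 1 × 2 = 223,936,000 bytes.
Total = 847,148,800 bytes = 0.8 GB.

0.8 GB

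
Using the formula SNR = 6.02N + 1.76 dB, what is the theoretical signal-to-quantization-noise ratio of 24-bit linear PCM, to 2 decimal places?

146.24 dB

6.02 × 24 + 1.76 = 146.24 dB.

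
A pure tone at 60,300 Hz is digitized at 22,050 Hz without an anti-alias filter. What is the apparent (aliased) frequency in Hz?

Nyquist = 22,050/2 = 11,025 Hz; 60,300 Hz exceeds it.
Alias = |60,300 − 3×22,050| = |60,300 − 66,150| = 5,850 Hz.

5,850 Hz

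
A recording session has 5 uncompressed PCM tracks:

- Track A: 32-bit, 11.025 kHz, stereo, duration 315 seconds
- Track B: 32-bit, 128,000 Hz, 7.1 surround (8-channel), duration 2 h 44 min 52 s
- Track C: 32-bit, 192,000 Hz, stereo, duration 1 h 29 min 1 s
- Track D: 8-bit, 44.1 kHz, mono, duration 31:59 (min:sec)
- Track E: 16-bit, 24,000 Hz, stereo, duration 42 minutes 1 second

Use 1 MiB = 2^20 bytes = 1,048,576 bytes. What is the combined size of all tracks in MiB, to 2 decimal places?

46802.36 MiB

Track A: 11,025 × 315 × 4 × 2 = 27,783,000 bytes.
Track B: 2 h 44 min 52 s = 9,892 s; 128,000 × 9,892 × 4 × 8 = 40,517,632,000 bytes.
Track C: 1 h 29 min 1 s = 5,341 s; 192,000 × 5,341 × 4 × 2 = 8,203,776,000 bytes.
Track D: 31:59 (min:sec) = 1,919 s; 44,100 × 1,919 × 1 × 1 = 84,627,900 bytes.
Track E: 42 minutes 1 second = 2,521 s; 24,000 × 2,521 × 2 × 2 = 242,016,000 bytes.
Total = 49,075,834,900 bytes = 46802.36 MiB.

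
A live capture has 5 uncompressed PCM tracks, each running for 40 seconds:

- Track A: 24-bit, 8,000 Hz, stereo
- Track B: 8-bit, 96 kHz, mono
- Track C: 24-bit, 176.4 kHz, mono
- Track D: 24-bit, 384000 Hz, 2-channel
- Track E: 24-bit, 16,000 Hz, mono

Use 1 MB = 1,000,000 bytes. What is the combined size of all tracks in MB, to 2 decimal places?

121.01 MB

Track A: 8,000 × 40 × 3 × 2 = 1,920,000 bytes.
Track B: 96,000 × 40 × 1 × 1 = 3,840,000 bytes.
Track C: 176,400 × 40 × 3 × 1 = 21,168,000 bytes.
Track D: 384,000 × 40 × 3 × 2 = 92,160,000 bytes.
Track E: 16,000 × 40 × 3 × 1 = 1,920,000 bytes.
Total = 121,008,000 bytes = 121.01 MB.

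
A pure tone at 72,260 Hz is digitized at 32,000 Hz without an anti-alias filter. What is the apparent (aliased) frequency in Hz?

Nyquist = 32,000/2 = 16,000 Hz; 72,260 Hz exceeds it.
Alias = |72,260 − 2×32,000| = |72,260 − 64,000| = 8,260 Hz.

8,260 Hz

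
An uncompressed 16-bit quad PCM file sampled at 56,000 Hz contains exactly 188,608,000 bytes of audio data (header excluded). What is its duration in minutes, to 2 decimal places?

7.02 minutes

Byte rate = 56,000 × 2 × 4 = 448,000 bytes/s.
Duration = 188,608,000 / 448,000 = 421 s.
421 s / 60 = 7.02 minutes.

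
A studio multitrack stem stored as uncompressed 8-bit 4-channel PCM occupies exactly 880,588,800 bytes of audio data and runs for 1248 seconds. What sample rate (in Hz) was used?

176,400 Hz

Bytes = sample_rate × seconds × bytes_per_sample × channels.
sample_rate = 880,588,800 / (1,248 × 1 × 4) = 880,588,800 / 4,992 = 176,400 Hz.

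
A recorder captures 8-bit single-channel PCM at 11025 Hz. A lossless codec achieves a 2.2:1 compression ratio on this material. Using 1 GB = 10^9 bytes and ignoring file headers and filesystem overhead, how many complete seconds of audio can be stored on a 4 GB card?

798,185 seconds

Uncompressed byte rate = 11,025 × 1 × 1 = 11,025 bytes/s.
After 2.2:1 compression, effective rate ≈ 5011.36 bytes/s.
Capacity = 4 × 1,000,000,000 = 4,000,000,000 bytes.
4,000,000,000 / effective rate ≈ 798185.94 s → 798,185 seconds.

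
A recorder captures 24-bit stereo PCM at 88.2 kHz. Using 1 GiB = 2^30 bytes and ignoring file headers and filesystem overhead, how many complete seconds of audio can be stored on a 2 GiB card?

4,057 seconds

Uncompressed byte rate = 88,200 × 3 × 2 = 529,200 bytes/s.
Capacity = 2 × 1,073,741,824 = 2,147,483,648 bytes.
2,147,483,648 / 529,200 ≈ 4057.98 s → 4,057 seconds.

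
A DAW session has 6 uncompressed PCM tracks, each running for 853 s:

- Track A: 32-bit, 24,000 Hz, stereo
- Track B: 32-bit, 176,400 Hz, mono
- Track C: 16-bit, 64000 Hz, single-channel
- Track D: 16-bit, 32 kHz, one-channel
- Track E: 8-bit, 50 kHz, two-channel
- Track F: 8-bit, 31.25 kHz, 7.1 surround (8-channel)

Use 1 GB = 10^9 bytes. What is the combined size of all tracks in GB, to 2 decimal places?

1.23 GB

Track A: 24,000 × 853 × 4 × 2 = 163,776,000 bytes.
Track B: 176,400 × 853 × 4 × 1 = 601,876,800 bytes.
Track C: 64,000 × 853 × 2 × 1 = 109,184,000 bytes.
Track D: 32,000 × 853 × 2 × 1 = 54,592,000 bytes.
Track E: 50,000 × 853 × 1 × 2 = 85,300,000 bytes.
Track F: 31,250 × 853 × 1 × 8 = 213,250,000 bytes.
Total = 1,227,978,800 bytes = 1.23 GB.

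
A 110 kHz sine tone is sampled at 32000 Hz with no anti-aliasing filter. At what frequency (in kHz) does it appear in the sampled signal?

14 kHz

Nyquist = 32,000/2 = 16,000 Hz; 110,000 Hz exceeds it.
Alias = |110,000 − 3×32,000| = |110,000 − 96,000| = 14,000 Hz = 14 kHz.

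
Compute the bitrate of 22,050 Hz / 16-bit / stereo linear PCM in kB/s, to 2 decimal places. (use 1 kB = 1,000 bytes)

88.20 kB/s

Bit rate = 22,050 × 16 × 2 = 705,600 bits/s.
705,600 / 8 = 88,200 B/s = 88.20 kB/s.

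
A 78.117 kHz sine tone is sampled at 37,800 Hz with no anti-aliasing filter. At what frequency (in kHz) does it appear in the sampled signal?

2.517 kHz

Nyquist = 37,800/2 = 18,900 Hz; 78,117 Hz exceeds it.
Alias = |78,117 − 2×37,800| = |78,117 − 75,600| = 2,517 Hz = 2.517 kHz.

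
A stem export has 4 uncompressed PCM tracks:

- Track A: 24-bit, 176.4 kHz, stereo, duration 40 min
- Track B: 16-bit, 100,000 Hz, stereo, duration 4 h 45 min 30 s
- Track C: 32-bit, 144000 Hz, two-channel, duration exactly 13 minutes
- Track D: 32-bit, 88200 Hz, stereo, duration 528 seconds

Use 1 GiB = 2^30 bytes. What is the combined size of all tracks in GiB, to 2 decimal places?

9.93 GiB

Track A: 40 min = 2,400 s; 176,400 × 2,400 × 3 × 2 = 2,540,160,000 bytes.
Track B: 4 h 45 min 30 s = 17,130 s; 100,000 × 17,130 × 2 × 2 = 6,852,000,000 bytes.
Track C: exactly 13 minutes = 780 s; 144,000 × 780 × 4 × 2 = 898,560,000 bytes.
Track D: 88,200 × 528 × 4 × 2 = 372,556,800 bytes.
Total = 10,663,276,800 bytes = 9.93 GiB.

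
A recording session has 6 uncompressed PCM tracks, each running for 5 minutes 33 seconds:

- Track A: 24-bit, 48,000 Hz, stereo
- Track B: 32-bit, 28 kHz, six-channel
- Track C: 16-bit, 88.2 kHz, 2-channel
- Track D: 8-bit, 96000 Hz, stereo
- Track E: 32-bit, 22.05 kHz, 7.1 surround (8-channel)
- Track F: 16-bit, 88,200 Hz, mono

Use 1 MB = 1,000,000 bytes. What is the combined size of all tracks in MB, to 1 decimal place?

794.8 MB

5 minutes 33 seconds = 333 s.
Track A: 48,000 × 333 × 3 × 2 = 95,904,000 bytes.
Track B: 28,000 × 333 × 4 × 6 = 223,776,000 bytes.
Track C: 88,200 × 333 × 2 × 2 = 117,482,400 bytes.
Track D: 96,000 × 333 × 1 × 2 = 63,936,000 bytes.
Track E: 22,050 × 333 × 4 × 8 = 234,964,800 bytes.
Track F: 88,200 × 333 × 2 × 1 = 58,741,200 bytes.
Total = 794,804,400 bytes = 794.8 MB.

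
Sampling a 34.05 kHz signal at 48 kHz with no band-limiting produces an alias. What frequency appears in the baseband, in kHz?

13.95 kHz

Nyquist = 48,000/2 = 24,000 Hz; 34,050 Hz exceeds it.
Alias = |34,050 − 1×48,000| = |34,050 − 48,000| = 13,950 Hz = 13.95 kHz.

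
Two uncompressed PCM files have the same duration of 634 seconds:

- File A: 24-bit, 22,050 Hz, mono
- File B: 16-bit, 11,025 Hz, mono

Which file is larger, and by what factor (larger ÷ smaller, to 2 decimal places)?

File A: 22,050 × 3 × 1 = 66,150 bytes/s.
File B: 11,025 × 2 × 1 = 22,050 bytes/s.
File A is larger; ratio = 41,939,100 / 13,979,700 = 3.00.

File A, by a factor of 3.00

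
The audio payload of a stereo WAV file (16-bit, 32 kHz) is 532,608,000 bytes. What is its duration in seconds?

Byte rate = 32,000 × 2 × 2 = 128,000 bytes/s.
Duration = 532,608,000 / 128,000 = 4,161 s.

4,161 seconds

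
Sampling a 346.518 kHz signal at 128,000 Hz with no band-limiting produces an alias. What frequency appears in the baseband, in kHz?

37.482 kHz

Nyquist = 128,000/2 = 64,000 Hz; 346,518 Hz exceeds it.
Alias = |346,518 − 3×128,000| = |346,518 − 384,000| = 37,482 Hz = 37.482 kHz.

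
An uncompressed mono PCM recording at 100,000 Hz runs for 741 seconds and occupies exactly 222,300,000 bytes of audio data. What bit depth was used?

Bytes per sample = 222,300,000 / (100,000 × 741 × 1) = 222,300,000 / 74,100,000 = 3.
Bit depth = 3 × 8 = 24 bits.

24 bits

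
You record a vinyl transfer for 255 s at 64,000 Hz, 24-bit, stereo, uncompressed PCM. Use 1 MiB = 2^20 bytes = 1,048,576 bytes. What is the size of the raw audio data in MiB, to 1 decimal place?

93.4 MiB

Bytes = 64,000 samples/s × 255 s × 3 bytes/sample × 2 ch = 97,920,000 bytes.
97,920,000 / 1,048,576 = 93.4 MiB.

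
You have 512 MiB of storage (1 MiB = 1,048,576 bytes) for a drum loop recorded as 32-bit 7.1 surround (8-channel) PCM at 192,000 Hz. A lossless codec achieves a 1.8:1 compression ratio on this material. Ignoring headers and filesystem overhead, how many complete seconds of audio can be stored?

157 seconds

Uncompressed byte rate = 192,000 × 4 × 8 = 6,144,000 bytes/s.
After 1.8:1 compression, effective rate ≈ 3413333.33 bytes/s.
Capacity = 512 × 1,048,576 = 536,870,912 bytes.
536,870,912 / effective rate ≈ 157.29 s → 157 seconds.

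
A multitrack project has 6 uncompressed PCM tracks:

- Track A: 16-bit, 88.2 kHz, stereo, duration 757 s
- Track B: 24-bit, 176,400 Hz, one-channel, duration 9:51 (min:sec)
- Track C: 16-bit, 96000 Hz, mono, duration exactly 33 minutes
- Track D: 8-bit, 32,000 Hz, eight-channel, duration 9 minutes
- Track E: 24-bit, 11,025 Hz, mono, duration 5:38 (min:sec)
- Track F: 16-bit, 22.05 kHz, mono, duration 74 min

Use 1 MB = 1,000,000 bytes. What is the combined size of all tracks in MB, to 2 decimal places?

Track A: 88,200 × 757 × 2 × 2 = 267,069,600 bytes.
Track B: 9:51 (min:sec) = 591 s; 176,400 × 591 × 3 × 1 = 312,757,200 bytes.
Track C: exactly 33 minutes = 1,980 s; 96,000 × 1,980 × 2 × 1 = 380,160,000 bytes.
Track D: 9 minutes = 540 s; 32,000 × 540 × 1 × 8 = 138,240,000 bytes.
Track E: 5:38 (min:sec) = 338 s; 11,025 × 338 × 3 × 1 = 11,179,350 bytes.
Track F: 74 min = 4,440 s; 22,050 × 4,440 × 2 × 1 = 195,804,000 bytes.
Total = 1,305,210,150 bytes = 1305.21 MB.

1305.21 MB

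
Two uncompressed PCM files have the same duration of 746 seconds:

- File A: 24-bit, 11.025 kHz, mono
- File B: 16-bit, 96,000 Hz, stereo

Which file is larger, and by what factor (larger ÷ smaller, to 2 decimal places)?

File A: 11,025 × 3 × 1 = 33,075 bytes/s.
File B: 96,000 × 2 × 2 = 384,000 bytes/s.
File B is larger; ratio = 286,464,000 / 24,673,950 = 11.61.

File B, by a factor of 11.61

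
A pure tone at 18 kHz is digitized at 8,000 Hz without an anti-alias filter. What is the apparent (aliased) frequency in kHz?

Nyquist = 8,000/2 = 4,000 Hz; 18,000 Hz exceeds it.
Alias = |18,000 − 2×8,000| = |18,000 − 16,000| = 2,000 Hz = 2 kHz.

2 kHz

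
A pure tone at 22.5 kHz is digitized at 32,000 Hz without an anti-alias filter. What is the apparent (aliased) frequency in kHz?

Nyquist = 32,000/2 = 16,000 Hz; 22,500 Hz exceeds it.
Alias = |22,500 − 1×32,000| = |22,500 − 32,000| = 9,500 Hz = 9.5 kHz.

9.5 kHz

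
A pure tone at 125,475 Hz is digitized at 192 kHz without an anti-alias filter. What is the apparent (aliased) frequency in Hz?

Nyquist = 192,000/2 = 96,000 Hz; 125,475 Hz exceeds it.
Alias = |125,475 − 1×192,000| = |125,475 − 192,000| = 66,525 Hz.

66,525 Hz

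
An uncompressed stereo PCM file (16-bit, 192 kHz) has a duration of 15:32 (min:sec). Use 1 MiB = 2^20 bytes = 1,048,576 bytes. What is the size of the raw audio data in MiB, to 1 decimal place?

682.6 MiB

Duration = 15:32 (min:sec) = 932 s.
Bytes = 192,000 samples/s × 932 s × 2 bytes/sample × 2 ch = 715,776,000 bytes.
715,776,000 / 1,048,576 = 682.6 MiB.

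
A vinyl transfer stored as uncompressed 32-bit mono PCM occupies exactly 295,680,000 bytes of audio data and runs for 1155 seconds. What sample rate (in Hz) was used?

Bytes = sample_rate × seconds × bytes_per_sample × channels.
sample_rate = 295,680,000 / (1,155 × 4 × 1) = 295,680,000 / 4,620 = 64,000 Hz.

64,000 Hz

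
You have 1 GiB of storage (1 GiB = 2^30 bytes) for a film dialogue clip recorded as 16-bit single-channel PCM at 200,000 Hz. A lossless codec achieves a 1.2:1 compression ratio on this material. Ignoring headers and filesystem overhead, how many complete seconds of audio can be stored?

3,221 seconds

Uncompressed byte rate = 200,000 × 2 × 1 = 400,000 bytes/s.
After 1.2:1 compression, effective rate ≈ 333333.33 bytes/s.
Capacity = 1 × 1,073,741,824 = 1,073,741,824 bytes.
1,073,741,824 / effective rate ≈ 3221.23 s → 3,221 seconds.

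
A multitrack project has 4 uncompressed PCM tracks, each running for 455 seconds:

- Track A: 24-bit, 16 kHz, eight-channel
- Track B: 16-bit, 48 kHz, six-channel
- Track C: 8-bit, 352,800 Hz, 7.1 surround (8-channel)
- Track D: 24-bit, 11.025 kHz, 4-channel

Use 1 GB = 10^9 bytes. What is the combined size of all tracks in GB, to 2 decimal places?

Track A: 16,000 × 455 × 3 × 8 = 174,720,000 bytes.
Track B: 48,000 × 455 × 2 × 6 = 262,080,000 bytes.
Track C: 352,800 × 455 × 1 × 8 = 1,284,192,000 bytes.
Track D: 11,025 × 455 × 3 × 4 = 60,196,500 bytes.
Total = 1,781,188,500 bytes = 1.78 GB.

1.78 GB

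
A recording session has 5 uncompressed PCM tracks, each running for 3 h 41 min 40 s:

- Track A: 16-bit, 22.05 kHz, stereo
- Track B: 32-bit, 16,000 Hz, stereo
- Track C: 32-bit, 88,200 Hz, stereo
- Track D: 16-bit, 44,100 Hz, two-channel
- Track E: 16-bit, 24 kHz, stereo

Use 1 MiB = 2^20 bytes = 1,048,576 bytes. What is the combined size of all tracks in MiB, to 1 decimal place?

15147.1 MiB

3 h 41 min 40 s = 13,300 s.
Track A: 22,050 × 13,300 × 2 × 2 = 1,173,060,000 bytes.
Track B: 16,000 × 13,300 × 4 × 2 = 1,702,400,000 bytes.
Track C: 88,200 × 13,300 × 4 × 2 = 9,384,480,000 bytes.
Track D: 44,100 × 13,300 × 2 × 2 = 2,346,120,000 bytes.
Track E: 24,000 × 13,300 × 2 × 2 = 1,276,800,000 bytes.
Total = 15,882,860,000 bytes = 15147.1 MiB.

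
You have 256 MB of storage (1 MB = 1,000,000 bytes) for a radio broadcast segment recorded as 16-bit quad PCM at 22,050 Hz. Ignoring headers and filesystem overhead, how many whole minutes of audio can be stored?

Uncompressed byte rate = 22,050 × 2 × 4 = 176,400 bytes/s.
Capacity = 256 × 1,000,000 = 256,000,000 bytes.
256,000,000 / 176,400 ≈ 1451.25 s → 24 minutes.

24 minutes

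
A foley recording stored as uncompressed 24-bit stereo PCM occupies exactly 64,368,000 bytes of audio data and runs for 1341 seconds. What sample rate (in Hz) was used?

8,000 Hz

Bytes = sample_rate × seconds × bytes_per_sample × channels.
sample_rate = 64,368,000 / (1,341 × 3 × 2) = 64,368,000 / 8,046 = 8,000 Hz.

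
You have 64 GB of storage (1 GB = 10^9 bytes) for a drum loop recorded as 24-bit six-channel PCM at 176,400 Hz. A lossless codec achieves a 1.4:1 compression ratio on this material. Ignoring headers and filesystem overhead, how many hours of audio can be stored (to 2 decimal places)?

7.84 hours

Uncompressed byte rate = 176,400 × 3 × 6 = 3,175,200 bytes/s.
After 1.4:1 compression, effective rate ≈ 2268000 bytes/s.
Capacity = 64 × 1,000,000,000 = 64,000,000,000 bytes.
64,000,000,000 / effective rate ≈ 28218.69 s → 7.84 hours.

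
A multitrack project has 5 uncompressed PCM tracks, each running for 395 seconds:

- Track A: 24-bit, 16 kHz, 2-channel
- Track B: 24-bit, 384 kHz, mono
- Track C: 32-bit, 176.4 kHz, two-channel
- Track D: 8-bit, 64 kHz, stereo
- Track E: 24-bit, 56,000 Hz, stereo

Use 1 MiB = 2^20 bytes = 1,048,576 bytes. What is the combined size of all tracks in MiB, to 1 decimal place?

Track A: 16,000 × 395 × 3 × 2 = 37,920,000 bytes.
Track B: 384,000 × 395 × 3 × 1 = 455,040,000 bytes.
Track C: 176,400 × 395 × 4 × 2 = 557,424,000 bytes.
Track D: 64,000 × 395 × 1 × 2 = 50,560,000 bytes.
Track E: 56,000 × 395 × 3 × 2 = 132,720,000 bytes.
Total = 1,233,664,000 bytes = 1176.5 MiB.

1176.5 MiB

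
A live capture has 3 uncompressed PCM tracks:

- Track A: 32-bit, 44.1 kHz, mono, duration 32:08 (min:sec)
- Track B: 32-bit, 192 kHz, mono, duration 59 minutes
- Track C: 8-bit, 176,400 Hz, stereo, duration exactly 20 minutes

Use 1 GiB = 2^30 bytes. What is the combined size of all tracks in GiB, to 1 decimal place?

3.2 GiB

Track A: 32:08 (min:sec) = 1,928 s; 44,100 × 1,928 × 4 × 1 = 340,099,200 bytes.
Track B: 59 minutes = 3,540 s; 192,000 × 3,540 × 4 × 1 = 2,718,720,000 bytes.
Track C: exactly 20 minutes = 1,200 s; 176,400 × 1,200 × 1 × 2 = 423,360,000 bytes.
Total = 3,482,179,200 bytes = 3.2 GiB.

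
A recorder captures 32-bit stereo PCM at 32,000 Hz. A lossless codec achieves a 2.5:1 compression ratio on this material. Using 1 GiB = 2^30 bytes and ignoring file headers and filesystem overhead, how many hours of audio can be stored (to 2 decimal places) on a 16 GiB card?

46.60 hours

Uncompressed byte rate = 32,000 × 4 × 2 = 256,000 bytes/s.
After 2.5:1 compression, effective rate ≈ 102400 bytes/s.
Capacity = 16 × 1,073,741,824 = 17,179,869,184 bytes.
17,179,869,184 / effective rate ≈ 167772.16 s → 46.60 hours.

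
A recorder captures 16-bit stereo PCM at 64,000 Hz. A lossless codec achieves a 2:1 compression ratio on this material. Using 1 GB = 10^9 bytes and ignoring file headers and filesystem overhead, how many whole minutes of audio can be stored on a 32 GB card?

Uncompressed byte rate = 64,000 × 2 × 2 = 256,000 bytes/s.
After 2:1 compression, effective rate ≈ 128000 bytes/s.
Capacity = 32 × 1,000,000,000 = 32,000,000,000 bytes.
32,000,000,000 / effective rate ≈ 250000 s → 4,166 minutes.

4,166 minutes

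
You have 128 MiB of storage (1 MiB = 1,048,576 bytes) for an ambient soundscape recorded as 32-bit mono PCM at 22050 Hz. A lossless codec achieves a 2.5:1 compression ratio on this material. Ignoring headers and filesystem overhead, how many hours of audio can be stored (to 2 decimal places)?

1.06 hours

Uncompressed byte rate = 22,050 × 4 × 1 = 88,200 bytes/s.
After 2.5:1 compression, effective rate ≈ 35280 bytes/s.
Capacity = 128 × 1,048,576 = 134,217,728 bytes.
134,217,728 / effective rate ≈ 3804.36 s → 1.06 hours.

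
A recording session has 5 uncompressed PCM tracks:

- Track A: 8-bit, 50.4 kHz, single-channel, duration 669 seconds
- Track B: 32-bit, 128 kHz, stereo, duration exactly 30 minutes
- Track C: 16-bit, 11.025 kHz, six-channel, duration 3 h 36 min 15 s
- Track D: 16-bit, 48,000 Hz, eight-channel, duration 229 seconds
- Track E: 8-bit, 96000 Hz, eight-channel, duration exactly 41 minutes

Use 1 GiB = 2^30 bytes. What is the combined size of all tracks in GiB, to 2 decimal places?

5.27 GiB

Track A: 50,400 × 669 × 1 × 1 = 33,717,600 bytes.
Track B: exactly 30 minutes = 1,800 s; 128,000 × 1,800 × 4 × 2 = 1,843,200,000 bytes.
Track C: 3 h 36 min 15 s = 12,975 s; 11,025 × 12,975 × 2 × 6 = 1,716,592,500 bytes.
Track D: 48,000 × 229 × 2 × 8 = 175,872,000 bytes.
Track E: exactly 41 minutes = 2,460 s; 96,000 × 2,460 × 1 × 8 = 1,889,280,000 bytes.
Total = 5,658,662,100 bytes = 5.27 GiB.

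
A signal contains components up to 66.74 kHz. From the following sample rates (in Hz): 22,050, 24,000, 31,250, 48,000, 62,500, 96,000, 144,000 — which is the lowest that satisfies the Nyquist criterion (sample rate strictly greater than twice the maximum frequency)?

144,000 Hz

Need sample rate > 2 × 66,740 = 133,480 Hz.
Lowest listed rate above 133,480 Hz is 144,000 Hz.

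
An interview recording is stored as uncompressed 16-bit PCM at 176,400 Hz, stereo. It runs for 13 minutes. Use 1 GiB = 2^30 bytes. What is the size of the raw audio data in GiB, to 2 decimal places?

0.51 GiB

Duration = 13 minutes = 780 s.
Bytes = 176,400 samples/s × 780 s × 2 bytes/sample × 2 ch = 550,368,000 bytes.
550,368,000 / 1,073,741,824 = 0.51 GiB.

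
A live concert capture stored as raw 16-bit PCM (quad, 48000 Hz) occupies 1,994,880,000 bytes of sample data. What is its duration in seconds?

Byte rate = 48,000 × 2 × 4 = 384,000 bytes/s.
Duration = 1,994,880,000 / 384,000 = 5,195 s.

5,195 seconds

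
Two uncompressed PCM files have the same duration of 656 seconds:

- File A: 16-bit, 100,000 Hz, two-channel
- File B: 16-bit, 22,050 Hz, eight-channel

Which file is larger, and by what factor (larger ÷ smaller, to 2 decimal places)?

File A, by a factor of 1.13

File A: 100,000 × 2 × 2 = 400,000 bytes/s.
File B: 22,050 × 2 × 8 = 352,800 bytes/s.
File A is larger; ratio = 262,400,000 / 231,436,800 = 1.13.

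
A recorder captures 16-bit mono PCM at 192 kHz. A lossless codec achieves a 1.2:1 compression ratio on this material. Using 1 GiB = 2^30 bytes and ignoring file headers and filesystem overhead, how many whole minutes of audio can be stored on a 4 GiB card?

Uncompressed byte rate = 192,000 × 2 × 1 = 384,000 bytes/s.
After 1.2:1 compression, effective rate ≈ 320000 bytes/s.
Capacity = 4 × 1,073,741,824 = 4,294,967,296 bytes.
4,294,967,296 / effective rate ≈ 13421.77 s → 223 minutes.

223 minutes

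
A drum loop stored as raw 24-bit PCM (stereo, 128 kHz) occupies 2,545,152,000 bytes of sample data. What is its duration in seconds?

Byte rate = 128,000 × 3 × 2 = 768,000 bytes/s.
Duration = 2,545,152,000 / 768,000 = 3,314 s.

3,314 seconds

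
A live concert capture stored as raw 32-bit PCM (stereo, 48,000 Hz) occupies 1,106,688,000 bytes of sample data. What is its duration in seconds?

2,882 seconds

Byte rate = 48,000 × 4 × 2 = 384,000 bytes/s.
Duration = 1,106,688,000 / 384,000 = 2,882 s.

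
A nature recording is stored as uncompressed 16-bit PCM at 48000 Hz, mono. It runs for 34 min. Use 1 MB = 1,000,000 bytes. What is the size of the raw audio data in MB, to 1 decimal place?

195.8 MB

Duration = 34 min = 2,040 s.
Bytes = 48,000 samples/s × 2,040 s × 2 bytes/sample × 1 ch = 195,840,000 bytes.
195,840,000 / 1,000,000 = 195.8 MB.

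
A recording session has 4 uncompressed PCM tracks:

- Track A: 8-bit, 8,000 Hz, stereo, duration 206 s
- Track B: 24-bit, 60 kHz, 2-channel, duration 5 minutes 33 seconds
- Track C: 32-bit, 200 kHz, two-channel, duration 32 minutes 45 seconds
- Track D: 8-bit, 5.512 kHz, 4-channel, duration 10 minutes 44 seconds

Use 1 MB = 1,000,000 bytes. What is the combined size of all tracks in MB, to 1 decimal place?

Track A: 8,000 × 206 × 1 × 2 = 3,296,000 bytes.
Track B: 5 minutes 33 seconds = 333 s; 60,000 × 333 × 3 × 2 = 119,880,000 bytes.
Track C: 32 minutes 45 seconds = 1,965 s; 200,000 × 1,965 × 4 × 2 = 3,144,000,000 bytes.
Track D: 10 minutes 44 seconds = 644 s; 5,512 × 644 × 1 × 4 = 14,198,912 bytes.
Total = 3,281,374,912 bytes = 3281.4 MB.

3281.4 MB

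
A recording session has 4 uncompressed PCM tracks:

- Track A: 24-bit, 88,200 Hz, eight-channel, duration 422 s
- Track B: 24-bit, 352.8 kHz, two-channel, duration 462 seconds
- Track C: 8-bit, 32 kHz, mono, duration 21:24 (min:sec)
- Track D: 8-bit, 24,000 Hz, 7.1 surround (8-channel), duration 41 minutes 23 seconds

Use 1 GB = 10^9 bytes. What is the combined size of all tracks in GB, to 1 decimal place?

2.4 GB

Track A: 88,200 × 422 × 3 × 8 = 893,289,600 bytes.
Track B: 352,800 × 462 × 3 × 2 = 977,961,600 bytes.
Track C: 21:24 (min:sec) = 1,284 s; 32,000 × 1,284 × 1 × 1 = 41,088,000 bytes.
Track D: 41 minutes 23 seconds = 2,483 s; 24,000 × 2,483 × 1 × 8 = 476,736,000 bytes.
Total = 2,389,075,200 bytes = 2.4 GB.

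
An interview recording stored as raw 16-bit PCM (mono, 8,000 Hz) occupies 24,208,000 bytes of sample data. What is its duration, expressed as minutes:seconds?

Byte rate = 8,000 × 2 × 1 = 16,000 bytes/s.
Duration = 24,208,000 / 16,000 = 1,513 s.
1,513 s = 25:13.

25:13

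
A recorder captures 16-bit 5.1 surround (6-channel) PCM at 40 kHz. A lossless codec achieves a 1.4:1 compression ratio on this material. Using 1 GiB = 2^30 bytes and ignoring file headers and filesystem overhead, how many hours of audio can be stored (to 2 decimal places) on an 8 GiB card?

Uncompressed byte rate = 40,000 × 2 × 6 = 480,000 bytes/s.
After 1.4:1 compression, effective rate ≈ 342857.14 bytes/s.
Capacity = 8 × 1,073,741,824 = 8,589,934,592 bytes.
8,589,934,592 / effective rate ≈ 25053.98 s → 6.96 hours.

6.96 hours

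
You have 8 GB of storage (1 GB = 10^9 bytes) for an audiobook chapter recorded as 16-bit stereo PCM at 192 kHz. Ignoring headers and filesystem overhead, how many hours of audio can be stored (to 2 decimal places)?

Uncompressed byte rate = 192,000 × 2 × 2 = 768,000 bytes/s.
Capacity = 8 × 1,000,000,000 = 8,000,000,000 bytes.
8,000,000,000 / 768,000 ≈ 10416.67 s → 2.89 hours.

2.89 hours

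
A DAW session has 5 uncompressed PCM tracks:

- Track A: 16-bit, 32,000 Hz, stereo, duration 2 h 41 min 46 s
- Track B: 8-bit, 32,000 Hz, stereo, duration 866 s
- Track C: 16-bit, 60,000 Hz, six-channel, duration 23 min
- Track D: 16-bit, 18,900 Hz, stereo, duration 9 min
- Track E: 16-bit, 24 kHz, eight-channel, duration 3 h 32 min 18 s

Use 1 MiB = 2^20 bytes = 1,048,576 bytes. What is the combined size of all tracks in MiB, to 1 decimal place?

6889.0 MiB

Track A: 2 h 41 min 46 s = 9,706 s; 32,000 × 9,706 × 2 × 2 = 1,242,368,000 bytes.
Track B: 32,000 × 866 × 1 × 2 = 55,424,000 bytes.
Track C: 23 min = 1,380 s; 60,000 × 1,380 × 2 × 6 = 993,600,000 bytes.
Track D: 9 min = 540 s; 18,900 × 540 × 2 × 2 = 40,824,000 bytes.
Track E: 3 h 32 min 18 s = 12,738 s; 24,000 × 12,738 × 2 × 8 = 4,891,392,000 bytes.
Total = 7,223,608,000 bytes = 6889.0 MiB.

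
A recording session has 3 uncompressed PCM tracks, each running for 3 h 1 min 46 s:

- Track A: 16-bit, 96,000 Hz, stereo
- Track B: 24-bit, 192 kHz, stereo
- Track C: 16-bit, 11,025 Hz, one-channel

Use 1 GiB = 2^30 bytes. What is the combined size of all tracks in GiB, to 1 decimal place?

15.8 GiB

3 h 1 min 46 s = 10,906 s.
Track A: 96,000 × 10,906 × 2 × 2 = 4,187,904,000 bytes.
Track B: 192,000 × 10,906 × 3 × 2 = 12,563,712,000 bytes.
Track C: 11,025 × 10,906 × 2 × 1 = 240,477,300 bytes.
Total = 16,992,093,300 bytes = 15.8 GiB.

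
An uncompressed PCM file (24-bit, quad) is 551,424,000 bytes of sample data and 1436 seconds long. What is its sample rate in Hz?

Bytes = sample_rate × seconds × bytes_per_sample × channels.
sample_rate = 551,424,000 / (1,436 × 3 × 4) = 551,424,000 / 17,232 = 32,000 Hz.

32,000 Hz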